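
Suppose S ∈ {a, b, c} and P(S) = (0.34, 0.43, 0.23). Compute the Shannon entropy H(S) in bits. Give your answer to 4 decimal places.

1.5404 bits

H(S) = −Σ p·log₂ p.
  −(0.34)·log₂(0.34) = 0.52917
  −(0.43)·log₂(0.43) = 0.52356
  −(0.23)·log₂(0.23) = 0.48767
Sum: 0.52917 + 0.52356 + 0.48767 = 1.5404 bits.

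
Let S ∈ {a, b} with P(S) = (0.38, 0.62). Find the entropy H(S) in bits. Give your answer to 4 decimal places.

0.9580 bits

H(S) = −Σ p·log₂ p.
  −(0.38)·log₂(0.38) = 0.53045
  −(0.62)·log₂(0.62) = 0.42759
Sum: 0.53045 + 0.42759 = 0.9580 bits.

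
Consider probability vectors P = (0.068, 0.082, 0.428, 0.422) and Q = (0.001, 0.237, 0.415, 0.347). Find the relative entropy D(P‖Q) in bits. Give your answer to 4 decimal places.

0.4266 bits

D(P‖Q) = Σ p·log₂(p/q).
  0.068·log₂(0.068/0.001) = 0.41395
  0.082·log₂(0.082/0.237) = -0.12556
  0.428·log₂(0.428/0.415) = 0.01905
  0.422·log₂(0.422/0.347) = 0.11913
D(P‖Q) = 0.4266 bits.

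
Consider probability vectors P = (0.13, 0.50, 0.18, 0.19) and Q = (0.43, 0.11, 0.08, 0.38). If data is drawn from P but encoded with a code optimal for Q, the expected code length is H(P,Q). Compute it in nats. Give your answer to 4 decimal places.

1.8518 nats

H(P,Q) = −Σ p·ln q.
  −0.13·ln(0.43) = 0.10972
  −0.50·ln(0.11) = 1.10364
  −0.18·ln(0.08) = 0.45463
  −0.19·ln(0.38) = 0.18384
H(P,Q) = 1.8518 nats.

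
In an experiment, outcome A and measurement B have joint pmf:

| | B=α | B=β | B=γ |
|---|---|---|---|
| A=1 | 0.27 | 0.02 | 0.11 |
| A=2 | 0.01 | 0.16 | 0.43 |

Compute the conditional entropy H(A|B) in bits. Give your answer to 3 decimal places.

Marginals: p(A) = (0.4000, 0.6000), p(B) = (0.2800, 0.1800, 0.5400).
H(A|B) = Σ p(B) · H(A|B=·).
  B=α: p=0.2800, H(A|B=α) = 0.2223
  B=β: p=0.1800, H(A|B=β) = 0.5033
  B=γ: p=0.5400, H(A|B=γ) = 0.7293
Weighted sum = 0.547 bits.

0.547 bits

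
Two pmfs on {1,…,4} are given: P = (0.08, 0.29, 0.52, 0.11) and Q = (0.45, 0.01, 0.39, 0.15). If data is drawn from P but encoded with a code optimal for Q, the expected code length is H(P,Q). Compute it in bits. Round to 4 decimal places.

3.0263 bits

H(P,Q) = −Σ p·log₂ q.
  −0.08·log₂(0.45) = 0.09216
  −0.29·log₂(0.01) = 1.92672
  −0.52·log₂(0.39) = 0.70640
  −0.11·log₂(0.15) = 0.30107
H(P,Q) = 3.0263 bits.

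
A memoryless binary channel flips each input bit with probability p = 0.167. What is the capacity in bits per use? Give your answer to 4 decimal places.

0.3492 bits

Binary symmetric channel: C = 1 − h₂(ε) where h₂ is the binary entropy function.
h₂(0.167) = −0.167·log₂0.167 − 0.833·log₂0.833 = 0.6508.
C = 1 − 0.6508 = 0.3492 bits per channel use.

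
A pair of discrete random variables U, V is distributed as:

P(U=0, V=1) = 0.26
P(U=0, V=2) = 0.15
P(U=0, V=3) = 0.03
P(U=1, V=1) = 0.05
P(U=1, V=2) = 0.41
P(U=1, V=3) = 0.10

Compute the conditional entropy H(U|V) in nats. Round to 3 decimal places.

0.533 nats

Marginals: p(U) = (0.4400, 0.5600), p(V) = (0.3100, 0.5600, 0.1300).
H(U|V) = Σ p(V) · H(U|V=·).
  V=1: p=0.3100, H(U|V=1) = 0.4418
  V=2: p=0.5600, H(U|V=2) = 0.5811
  V=3: p=0.1300, H(U|V=3) = 0.5402
Weighted sum = 0.533 nats.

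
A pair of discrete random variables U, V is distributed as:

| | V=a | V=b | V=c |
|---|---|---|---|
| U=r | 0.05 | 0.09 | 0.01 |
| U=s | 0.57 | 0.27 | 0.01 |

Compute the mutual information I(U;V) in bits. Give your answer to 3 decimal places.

0.047 bits

Marginals: p(U) = (0.1500, 0.8500), p(V) = (0.6200, 0.3600, 0.0200).
I(U;V) = Σ p(x,y)·log₂[p(x,y)/(p(x)p(y))].
  (r,a): 0.05·log₂(0.5376) = -0.0448
  (r,b): 0.09·log₂(1.6667) = 0.0663
  (r,c): 0.01·log₂(3.3333) = 0.0174
  (s,a): 0.57·log₂(1.0816) = 0.0645
  (s,b): 0.27·log₂(0.8824) = -0.0488
  (s,c): 0.01·log₂(0.5882) = -0.0077
Sum = 0.047 bits.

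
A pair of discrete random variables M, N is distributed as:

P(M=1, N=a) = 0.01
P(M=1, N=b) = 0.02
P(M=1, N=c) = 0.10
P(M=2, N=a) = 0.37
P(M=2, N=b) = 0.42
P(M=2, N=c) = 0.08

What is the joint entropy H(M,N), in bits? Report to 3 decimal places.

1.859 bits

H(M,N) = −Σ p(x,y)·log₂ p(x,y) over all 6 cells.
  cell (1,a): −0.01·log₂0.01 = 0.0664
  cell (1,b): −0.02·log₂0.02 = 0.1129
  cell (1,c): −0.10·log₂0.10 = 0.3322
  cell (2,a): −0.37·log₂0.37 = 0.5307
  cell (2,b): −0.42·log₂0.42 = 0.5256
  cell (2,c): −0.08·log₂0.08 = 0.2915
Sum = 1.859 bits.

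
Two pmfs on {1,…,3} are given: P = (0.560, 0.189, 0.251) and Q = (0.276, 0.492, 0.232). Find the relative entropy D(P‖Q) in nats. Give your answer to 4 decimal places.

0.2352 nats

D(P‖Q) = Σ p·ln(p/q).
  0.560·ln(0.560/0.276) = 0.39622
  0.189·ln(0.189/0.492) = -0.18082
  0.251·ln(0.251/0.232) = 0.01976
D(P‖Q) = 0.2352 nats.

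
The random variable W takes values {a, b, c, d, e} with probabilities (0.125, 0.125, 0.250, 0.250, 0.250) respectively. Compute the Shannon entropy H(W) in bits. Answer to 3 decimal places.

2.250 bits

H(W) = −Σ p·log₂ p.
  −(0.125)·log₂(0.125) = 0.3750
  −(0.125)·log₂(0.125) = 0.3750
  −(0.250)·log₂(0.250) = 0.5000
  −(0.250)·log₂(0.250) = 0.5000
  −(0.250)·log₂(0.250) = 0.5000
Sum: 0.3750 + 0.3750 + 0.5000 + 0.5000 + 0.5000 = 2.250 bits.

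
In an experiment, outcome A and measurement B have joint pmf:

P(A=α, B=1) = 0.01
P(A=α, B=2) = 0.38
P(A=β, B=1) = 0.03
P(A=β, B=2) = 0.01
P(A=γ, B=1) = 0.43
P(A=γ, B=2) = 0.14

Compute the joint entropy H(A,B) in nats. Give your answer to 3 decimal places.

1.203 nats

H(A,B) = −Σ p(x,y)·ln p(x,y) over all 6 cells.
  cell (α,1): −0.01·ln0.01 = 0.0461
  cell (α,2): −0.38·ln0.38 = 0.3677
  cell (β,1): −0.03·ln0.03 = 0.1052
  cell (β,2): −0.01·ln0.01 = 0.0461
  cell (γ,1): −0.43·ln0.43 = 0.3629
  cell (γ,2): −0.14·ln0.14 = 0.2753
Sum = 1.203 nats.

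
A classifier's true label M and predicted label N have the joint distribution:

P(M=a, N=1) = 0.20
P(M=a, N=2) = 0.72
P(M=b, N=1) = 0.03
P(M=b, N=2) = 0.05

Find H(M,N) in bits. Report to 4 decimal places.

1.1735 bits

H(M,N) = −Σ p(x,y)·log₂ p(x,y) over all 4 cells.
  cell (a,1): −0.20·log₂0.20 = 0.46439
  cell (a,2): −0.72·log₂0.72 = 0.34123
  cell (b,1): −0.03·log₂0.03 = 0.15177
  cell (b,2): −0.05·log₂0.05 = 0.21610
Sum = 1.1735 bits.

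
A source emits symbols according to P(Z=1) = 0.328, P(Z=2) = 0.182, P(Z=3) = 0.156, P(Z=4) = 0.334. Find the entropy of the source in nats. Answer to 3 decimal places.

1.332 nats

H(Z) = −Σ p·ln p.
  −(0.328)·ln(0.328) = 0.3656
  −(0.182)·ln(0.182) = 0.3101
  −(0.156)·ln(0.156) = 0.2898
  −(0.334)·ln(0.334) = 0.3663
Sum: 0.3656 + 0.3101 + 0.2898 + 0.3663 = 1.332 nats.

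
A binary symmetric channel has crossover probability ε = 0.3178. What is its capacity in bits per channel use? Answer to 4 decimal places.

0.0980 bits

Binary symmetric channel: C = 1 − h₂(ε) where h₂ is the binary entropy function.
h₂(0.3178) = −0.3178·log₂0.3178 − 0.6822·log₂0.6822 = 0.9020.
C = 1 − 0.9020 = 0.0980 bits per channel use.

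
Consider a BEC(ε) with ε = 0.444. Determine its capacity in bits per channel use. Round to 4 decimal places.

0.5560 bits

Binary erasure channel: capacity C = 1 − ε.
C = 1 − 0.444 = 0.5560 bits per channel use.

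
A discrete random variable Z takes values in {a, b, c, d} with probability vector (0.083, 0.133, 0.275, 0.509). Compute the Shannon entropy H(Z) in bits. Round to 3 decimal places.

1.693 bits

H(Z) = −Σ p·log₂ p.
  −(0.083)·log₂(0.083) = 0.2980
  −(0.133)·log₂(0.133) = 0.3871
  −(0.275)·log₂(0.275) = 0.5122
  −(0.509)·log₂(0.509) = 0.4959
Sum: 0.2980 + 0.3871 + 0.5122 + 0.4959 = 1.693 bits.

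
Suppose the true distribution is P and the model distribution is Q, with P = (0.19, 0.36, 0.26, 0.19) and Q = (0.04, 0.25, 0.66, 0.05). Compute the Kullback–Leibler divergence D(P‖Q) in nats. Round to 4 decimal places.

0.4388 nats

D(P‖Q) = Σ p·ln(p/q).
  0.19·ln(0.19/0.04) = 0.29605
  0.36·ln(0.36/0.25) = 0.13127
  0.26·ln(0.26/0.66) = -0.24221
  0.19·ln(0.19/0.05) = 0.25365
D(P‖Q) = 0.4388 nats.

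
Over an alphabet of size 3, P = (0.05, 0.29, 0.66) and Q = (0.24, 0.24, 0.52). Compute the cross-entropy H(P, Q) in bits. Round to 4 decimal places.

1.3227 bits

H(P,Q) = −Σ p·log₂ q.
  −0.05·log₂(0.24) = 0.10294
  −0.29·log₂(0.24) = 0.59708
  −0.66·log₂(0.52) = 0.62265
H(P,Q) = 1.3227 bits.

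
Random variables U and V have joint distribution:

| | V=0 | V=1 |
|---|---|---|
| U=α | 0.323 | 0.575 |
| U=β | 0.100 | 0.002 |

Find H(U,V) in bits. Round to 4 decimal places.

H(U,V) = −Σ p(x,y)·log₂ p(x,y) over all 4 cells.
  cell (α,0): −0.323·log₂0.323 = 0.52662
  cell (α,1): −0.575·log₂0.575 = 0.45906
  cell (β,0): −0.100·log₂0.100 = 0.33219
  cell (β,1): −0.002·log₂0.002 = 0.01793
Sum = 1.3358 bits.

1.3358 bits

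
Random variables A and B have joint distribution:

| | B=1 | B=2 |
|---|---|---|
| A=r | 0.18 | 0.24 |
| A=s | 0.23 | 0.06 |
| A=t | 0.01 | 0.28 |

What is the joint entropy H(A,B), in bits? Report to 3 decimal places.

2.251 bits

H(A,B) = −Σ p(x,y)·log₂ p(x,y) over all 6 cells.
  cell (r,1): −0.18·log₂0.18 = 0.4453
  cell (r,2): −0.24·log₂0.24 = 0.4941
  cell (s,1): −0.23·log₂0.23 = 0.4877
  cell (s,2): −0.06·log₂0.06 = 0.2435
  cell (t,1): −0.01·log₂0.01 = 0.0664
  cell (t,2): −0.28·log₂0.28 = 0.5142
Sum = 2.251 bits.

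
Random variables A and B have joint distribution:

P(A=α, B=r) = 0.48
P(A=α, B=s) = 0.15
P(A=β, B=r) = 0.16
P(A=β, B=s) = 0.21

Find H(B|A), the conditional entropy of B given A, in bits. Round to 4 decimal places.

Chain rule: H(B|A) = H(A,B) − H(A).
Marginals: p(A) = (0.6300, 0.3700), p(B) = (0.6400, 0.3600).
H(A,B) = 1.8147 bits; H(A) = 0.9507 bits.
H(B|A) = 1.8147 − 0.9507 = 0.8640 bits.

0.8640 bits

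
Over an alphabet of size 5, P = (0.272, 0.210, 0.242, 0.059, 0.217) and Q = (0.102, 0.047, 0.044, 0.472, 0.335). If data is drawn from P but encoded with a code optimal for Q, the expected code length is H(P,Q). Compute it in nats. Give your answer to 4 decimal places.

2.3005 nats

H(P,Q) = −Σ p·ln q.
  −0.272·ln(0.102) = 0.62092
  −0.210·ln(0.047) = 0.64210
  −0.242·ln(0.044) = 0.75590
  −0.059·ln(0.472) = 0.04430
  −0.217·ln(0.335) = 0.23732
H(P,Q) = 2.3005 nats.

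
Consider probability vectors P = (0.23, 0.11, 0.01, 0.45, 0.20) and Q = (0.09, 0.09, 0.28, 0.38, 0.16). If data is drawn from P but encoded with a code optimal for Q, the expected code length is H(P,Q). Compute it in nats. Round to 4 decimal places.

1.6334 nats

H(P,Q) = −Σ p·ln q.
  −0.23·ln(0.09) = 0.55383
  −0.11·ln(0.09) = 0.26487
  −0.01·ln(0.28) = 0.01273
  −0.45·ln(0.38) = 0.43541
  −0.20·ln(0.16) = 0.36652
H(P,Q) = 1.6334 nats.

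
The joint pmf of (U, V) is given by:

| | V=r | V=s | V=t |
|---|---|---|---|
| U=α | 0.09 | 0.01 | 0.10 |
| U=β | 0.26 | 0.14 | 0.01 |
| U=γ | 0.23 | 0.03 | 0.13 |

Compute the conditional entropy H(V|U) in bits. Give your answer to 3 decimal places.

1.181 bits

Marginals: p(U) = (0.2000, 0.4100, 0.3900), p(V) = (0.5800, 0.1800, 0.2400).
H(V|U) = Σ p(U) · H(V|U=·).
  U=α: p=0.2000, H(V|U=α) = 1.2345
  U=β: p=0.4100, H(V|U=β) = 1.0767
  U=γ: p=0.3900, H(V|U=γ) = 1.2623
Weighted sum = 1.181 bits.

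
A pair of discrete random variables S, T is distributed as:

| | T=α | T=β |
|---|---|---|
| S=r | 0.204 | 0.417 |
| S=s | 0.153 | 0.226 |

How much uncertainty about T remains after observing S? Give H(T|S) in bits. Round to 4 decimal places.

0.9360 bits

Marginals: p(S) = (0.6210, 0.3790), p(T) = (0.3570, 0.6430).
H(T|S) = Σ p(S) · H(T|S=·).
  S=r: p=0.6210, H(T|S=r) = 0.9134
  S=s: p=0.3790, H(T|S=s) = 0.9731
Weighted sum = 0.9360 bits.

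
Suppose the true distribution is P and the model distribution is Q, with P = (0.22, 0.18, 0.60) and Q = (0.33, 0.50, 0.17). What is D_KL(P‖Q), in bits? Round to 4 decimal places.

0.6977 bits

D(P‖Q) = Σ p·log₂(p/q).
  0.22·log₂(0.22/0.33) = -0.12869
  0.18·log₂(0.18/0.50) = -0.26531
  0.60·log₂(0.60/0.17) = 1.09166
D(P‖Q) = 0.6977 bits.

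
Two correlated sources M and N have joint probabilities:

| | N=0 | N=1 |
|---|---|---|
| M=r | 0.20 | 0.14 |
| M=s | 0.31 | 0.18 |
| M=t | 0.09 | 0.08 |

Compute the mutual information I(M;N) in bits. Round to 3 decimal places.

Marginals: p(M) = (0.3400, 0.4900, 0.1700), p(N) = (0.6000, 0.4000).
I(M;N) = Σ p(x,y)·log₂[p(x,y)/(p(x)p(y))].
  (r,0): 0.20·log₂(0.9804) = -0.0057
  (r,1): 0.14·log₂(1.0294) = 0.0059
  (s,0): 0.31·log₂(1.0544) = 0.0237
  (s,1): 0.18·log₂(0.9184) = -0.0221
  (t,0): 0.09·log₂(0.8824) = -0.0163
  (t,1): 0.08·log₂(1.1765) = 0.0188
Sum = 0.004 bits.

0.004 bits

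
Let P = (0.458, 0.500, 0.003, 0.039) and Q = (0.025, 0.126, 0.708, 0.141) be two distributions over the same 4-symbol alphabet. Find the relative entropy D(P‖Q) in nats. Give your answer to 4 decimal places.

D(P‖Q) = Σ p·ln(p/q).
  0.458·ln(0.458/0.025) = 1.33186
  0.500·ln(0.500/0.126) = 0.68916
  0.003·ln(0.003/0.708) = -0.01639
  0.039·ln(0.039/0.141) = -0.05012
D(P‖Q) = 1.9545 nats.

1.9545 nats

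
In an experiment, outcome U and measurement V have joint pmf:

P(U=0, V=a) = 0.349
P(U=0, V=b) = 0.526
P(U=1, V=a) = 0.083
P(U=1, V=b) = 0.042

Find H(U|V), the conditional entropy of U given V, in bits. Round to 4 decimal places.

Chain rule: H(U|V) = H(U,V) − H(V).
Marginals: p(U) = (0.8750, 0.1250), p(V) = (0.4320, 0.5680).
H(U,V) = 1.5077 bits; H(V) = 0.9866 bits.
H(U|V) = 1.5077 − 0.9866 = 0.5211 bits.

0.5211 bits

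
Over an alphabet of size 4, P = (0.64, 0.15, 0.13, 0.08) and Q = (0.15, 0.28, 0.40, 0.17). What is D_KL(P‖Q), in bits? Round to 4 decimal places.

D(P‖Q) = Σ p·log₂(p/q).
  0.64·log₂(0.64/0.15) = 1.33959
  0.15·log₂(0.15/0.28) = -0.13507
  0.13·log₂(0.13/0.40) = -0.21079
  0.08·log₂(0.08/0.17) = -0.08700
D(P‖Q) = 0.9067 bits.

0.9067 bits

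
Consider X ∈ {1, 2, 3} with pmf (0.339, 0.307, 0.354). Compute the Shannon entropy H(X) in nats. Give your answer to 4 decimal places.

1.0969 nats

H(X) = −Σ p·ln p.
  −(0.339)·ln(0.339) = 0.36672
  −(0.307)·ln(0.307) = 0.36254
  −(0.354)·ln(0.354) = 0.36761
Sum: 0.36672 + 0.36254 + 0.36761 = 1.0969 nats.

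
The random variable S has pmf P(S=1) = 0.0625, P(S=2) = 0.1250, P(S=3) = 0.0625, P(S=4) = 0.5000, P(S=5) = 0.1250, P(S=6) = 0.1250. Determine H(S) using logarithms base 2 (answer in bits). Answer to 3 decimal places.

2.125 bits

H(S) = −Σ p·log₂ p.
  −(0.0625)·log₂(0.0625) = 0.2500
  −(0.1250)·log₂(0.1250) = 0.3750
  −(0.0625)·log₂(0.0625) = 0.2500
  −(0.5000)·log₂(0.5000) = 0.5000
  −(0.1250)·log₂(0.1250) = 0.3750
  −(0.1250)·log₂(0.1250) = 0.3750
Sum: 0.2500 + 0.3750 + 0.2500 + 0.5000 + 0.3750 + 0.3750 = 2.125 bits.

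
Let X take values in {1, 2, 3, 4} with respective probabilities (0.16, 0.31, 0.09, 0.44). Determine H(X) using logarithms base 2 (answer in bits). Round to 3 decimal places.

H(X) = −Σ p·log₂ p.
  −(0.16)·log₂(0.16) = 0.4230
  −(0.31)·log₂(0.31) = 0.5238
  −(0.09)·log₂(0.09) = 0.3127
  −(0.44)·log₂(0.44) = 0.5211
Sum: 0.4230 + 0.5238 + 0.3127 + 0.5211 = 1.781 bits.

1.781 bits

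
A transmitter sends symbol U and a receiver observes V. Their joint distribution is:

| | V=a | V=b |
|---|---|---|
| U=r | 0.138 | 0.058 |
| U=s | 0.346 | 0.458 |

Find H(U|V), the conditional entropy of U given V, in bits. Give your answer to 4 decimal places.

Marginals: p(U) = (0.1960, 0.8040), p(V) = (0.4840, 0.5160).
H(U|V) = Σ p(V) · H(U|V=·).
  V=a: p=0.4840, H(U|V=a) = 0.8623
  V=b: p=0.5160, H(U|V=b) = 0.5071
Weighted sum = 0.6790 bits.

0.6790 bits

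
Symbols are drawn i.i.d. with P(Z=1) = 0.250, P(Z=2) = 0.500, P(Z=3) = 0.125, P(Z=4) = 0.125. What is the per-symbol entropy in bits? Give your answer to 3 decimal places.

1.750 bits

H(Z) = −Σ p·log₂ p.
  −(0.250)·log₂(0.250) = 0.5000
  −(0.500)·log₂(0.500) = 0.5000
  −(0.125)·log₂(0.125) = 0.3750
  −(0.125)·log₂(0.125) = 0.3750
Sum: 0.5000 + 0.5000 + 0.3750 + 0.3750 = 1.750 bits.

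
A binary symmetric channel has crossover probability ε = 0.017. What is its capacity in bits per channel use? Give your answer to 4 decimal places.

0.8758 bits

Binary symmetric channel: C = 1 − h₂(ε) where h₂ is the binary entropy function.
h₂(0.017) = −0.017·log₂0.017 − 0.983·log₂0.983 = 0.1242.
C = 1 − 0.1242 = 0.8758 bits per channel use.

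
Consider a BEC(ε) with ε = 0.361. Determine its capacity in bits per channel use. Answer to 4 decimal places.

Binary erasure channel: capacity C = 1 − ε.
C = 1 − 0.361 = 0.6390 bits per channel use.

0.6390 bits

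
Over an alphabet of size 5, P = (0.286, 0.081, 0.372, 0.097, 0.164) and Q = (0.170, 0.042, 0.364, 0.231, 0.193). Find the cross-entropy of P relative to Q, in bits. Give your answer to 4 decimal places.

2.2382 bits

H(P,Q) = −Σ p·log₂ q.
  −0.286·log₂(0.170) = 0.73113
  −0.081·log₂(0.042) = 0.37045
  −0.372·log₂(0.364) = 0.54237
  −0.097·log₂(0.231) = 0.20506
  −0.164·log₂(0.193) = 0.38923
H(P,Q) = 2.2382 bits.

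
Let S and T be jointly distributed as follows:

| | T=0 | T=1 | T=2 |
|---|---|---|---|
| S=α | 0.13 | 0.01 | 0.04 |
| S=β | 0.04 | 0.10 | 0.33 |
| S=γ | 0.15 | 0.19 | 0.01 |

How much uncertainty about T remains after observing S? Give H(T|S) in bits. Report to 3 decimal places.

1.125 bits

Chain rule: H(T|S) = H(S,T) − H(S).
Marginals: p(S) = (0.1800, 0.4700, 0.3500), p(T) = (0.3200, 0.3000, 0.3800).
H(S,T) = 2.6128 bits; H(S) = 1.4874 bits.
H(T|S) = 2.6128 − 1.4874 = 1.125 bits.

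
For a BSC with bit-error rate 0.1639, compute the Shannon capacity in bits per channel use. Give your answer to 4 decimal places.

Binary symmetric channel: C = 1 − h₂(ε) where h₂ is the binary entropy function.
h₂(0.1639) = −0.1639·log₂0.1639 − 0.8361·log₂0.8361 = 0.6436.
C = 1 − 0.6436 = 0.3564 bits per channel use.

0.3564 bits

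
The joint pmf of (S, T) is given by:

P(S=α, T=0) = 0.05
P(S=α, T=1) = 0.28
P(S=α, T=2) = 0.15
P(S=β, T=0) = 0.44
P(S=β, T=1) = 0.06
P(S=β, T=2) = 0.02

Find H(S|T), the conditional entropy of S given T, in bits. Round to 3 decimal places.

Chain rule: H(S|T) = H(S,T) − H(T).
Marginals: p(S) = (0.4800, 0.5200), p(T) = (0.4900, 0.3400, 0.1700).
H(S,T) = 2.0184 bits; H(T) = 1.4680 bits.
H(S|T) = 2.0184 − 1.4680 = 0.550 bits.

0.550 bits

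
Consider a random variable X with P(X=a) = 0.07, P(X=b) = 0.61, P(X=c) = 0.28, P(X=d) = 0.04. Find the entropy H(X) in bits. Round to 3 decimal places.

1.404 bits

H(X) = −Σ p·log₂ p.
  −(0.07)·log₂(0.07) = 0.2686
  −(0.61)·log₂(0.61) = 0.4350
  −(0.28)·log₂(0.28) = 0.5142
  −(0.04)·log₂(0.04) = 0.1858
Sum: 0.2686 + 0.4350 + 0.5142 + 0.1858 = 1.404 bits.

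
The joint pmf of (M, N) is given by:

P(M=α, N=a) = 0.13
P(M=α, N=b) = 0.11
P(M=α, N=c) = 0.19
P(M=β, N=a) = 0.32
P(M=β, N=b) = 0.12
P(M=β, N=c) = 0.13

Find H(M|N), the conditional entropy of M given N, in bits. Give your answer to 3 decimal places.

Marginals: p(M) = (0.4300, 0.5700), p(N) = (0.4500, 0.2300, 0.3200).
H(M|N) = Σ p(N) · H(M|N=·).
  N=a: p=0.4500, H(M|N=a) = 0.8673
  N=b: p=0.2300, H(M|N=b) = 0.9986
  N=c: p=0.3200, H(M|N=c) = 0.9745
Weighted sum = 0.932 bits.

0.932 bits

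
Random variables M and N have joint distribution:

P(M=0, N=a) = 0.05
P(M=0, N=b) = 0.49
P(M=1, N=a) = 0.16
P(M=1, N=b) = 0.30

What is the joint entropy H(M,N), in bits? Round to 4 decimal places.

1.6645 bits

H(M,N) = −Σ p(x,y)·log₂ p(x,y) over all 4 cells.
  cell (0,a): −0.05·log₂0.05 = 0.21610
  cell (0,b): −0.49·log₂0.49 = 0.50428
  cell (1,a): −0.16·log₂0.16 = 0.42302
  cell (1,b): −0.30·log₂0.30 = 0.52109
Sum = 1.6645 bits.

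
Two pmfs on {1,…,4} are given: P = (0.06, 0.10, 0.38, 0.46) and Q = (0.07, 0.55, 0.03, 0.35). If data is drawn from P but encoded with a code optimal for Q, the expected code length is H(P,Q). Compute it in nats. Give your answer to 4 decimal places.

2.0347 nats

H(P,Q) = −Σ p·ln q.
  −0.06·ln(0.07) = 0.15956
  −0.10·ln(0.55) = 0.05978
  −0.38·ln(0.03) = 1.33249
  −0.46·ln(0.35) = 0.48292
H(P,Q) = 2.0347 nats.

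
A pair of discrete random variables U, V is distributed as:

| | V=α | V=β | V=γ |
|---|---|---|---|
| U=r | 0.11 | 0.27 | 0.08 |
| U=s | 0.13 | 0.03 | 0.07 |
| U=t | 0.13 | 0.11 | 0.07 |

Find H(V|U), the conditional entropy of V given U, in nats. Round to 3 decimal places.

0.991 nats

Chain rule: H(V|U) = H(U,V) − H(U).
Marginals: p(U) = (0.4600, 0.2300, 0.3100), p(V) = (0.3700, 0.4100, 0.2200).
H(U,V) = 2.0491 nats; H(U) = 1.0583 nats.
H(V|U) = 2.0491 − 1.0583 = 0.991 nats.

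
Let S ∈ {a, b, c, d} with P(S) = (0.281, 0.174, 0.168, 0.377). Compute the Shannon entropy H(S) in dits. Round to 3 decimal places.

0.577 dits

H(S) = −Σ p·log₁₀ p.
  −(0.281)·log₁₀(0.281) = 0.1549
  −(0.174)·log₁₀(0.174) = 0.1321
  −(0.168)·log₁₀(0.168) = 0.1301
  −(0.377)·log₁₀(0.377) = 0.1597
Sum: 0.1549 + 0.1321 + 0.1301 + 0.1597 = 0.577 dits.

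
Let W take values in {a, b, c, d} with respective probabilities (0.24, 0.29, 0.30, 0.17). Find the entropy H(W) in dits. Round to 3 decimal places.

0.592 dits

H(W) = −Σ p·log₁₀ p.
  −(0.24)·log₁₀(0.24) = 0.1487
  −(0.29)·log₁₀(0.29) = 0.1559
  −(0.30)·log₁₀(0.30) = 0.1569
  −(0.17)·log₁₀(0.17) = 0.1308
Sum: 0.1487 + 0.1559 + 0.1569 + 0.1308 = 0.592 dits.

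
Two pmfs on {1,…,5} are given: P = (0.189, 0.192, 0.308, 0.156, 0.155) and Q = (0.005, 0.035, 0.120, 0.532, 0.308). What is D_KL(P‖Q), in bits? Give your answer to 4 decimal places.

1.4511 bits

D(P‖Q) = Σ p·log₂(p/q).
  0.189·log₂(0.189/0.005) = 0.99042
  0.192·log₂(0.192/0.035) = 0.47149
  0.308·log₂(0.308/0.120) = 0.41885
  0.156·log₂(0.156/0.532) = -0.27610
  0.155·log₂(0.155/0.308) = -0.15355
D(P‖Q) = 1.4511 bits.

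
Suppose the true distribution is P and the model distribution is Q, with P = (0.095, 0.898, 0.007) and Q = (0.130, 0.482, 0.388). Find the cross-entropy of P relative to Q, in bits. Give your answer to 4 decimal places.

1.2347 bits

H(P,Q) = −Σ p·log₂ q.
  −0.095·log₂(0.130) = 0.27962
  −0.898·log₂(0.482) = 0.94550
  −0.007·log₂(0.388) = 0.00956
H(P,Q) = 1.2347 bits.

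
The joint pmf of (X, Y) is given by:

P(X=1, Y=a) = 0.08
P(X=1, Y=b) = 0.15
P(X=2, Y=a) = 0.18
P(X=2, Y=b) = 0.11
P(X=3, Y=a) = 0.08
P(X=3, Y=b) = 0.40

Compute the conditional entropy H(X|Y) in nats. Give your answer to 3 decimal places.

0.966 nats

Chain rule: H(X|Y) = H(X,Y) − H(Y).
Marginals: p(X) = (0.2300, 0.2900, 0.4800), p(Y) = (0.3400, 0.6600).
H(X,Y) = 1.6067 nats; H(Y) = 0.6410 nats.
H(X|Y) = 1.6067 − 0.6410 = 0.966 nats.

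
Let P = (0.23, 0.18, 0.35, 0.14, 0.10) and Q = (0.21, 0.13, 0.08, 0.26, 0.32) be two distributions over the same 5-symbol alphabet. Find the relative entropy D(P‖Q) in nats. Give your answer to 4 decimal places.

0.3931 nats

D(P‖Q) = Σ p·ln(p/q).
  0.23·ln(0.23/0.21) = 0.02092
  0.18·ln(0.18/0.13) = 0.05858
  0.35·ln(0.35/0.08) = 0.51657
  0.14·ln(0.14/0.26) = -0.08667
  0.10·ln(0.10/0.32) = -0.11632
D(P‖Q) = 0.3931 nats.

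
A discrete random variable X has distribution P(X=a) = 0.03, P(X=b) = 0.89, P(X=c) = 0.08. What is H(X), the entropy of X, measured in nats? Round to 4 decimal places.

0.4110 nats

H(X) = −Σ p·ln p.
  −(0.03)·ln(0.03) = 0.10520
  −(0.89)·ln(0.89) = 0.10372
  −(0.08)·ln(0.08) = 0.20206
Sum: 0.10520 + 0.10372 + 0.20206 = 0.4110 nats.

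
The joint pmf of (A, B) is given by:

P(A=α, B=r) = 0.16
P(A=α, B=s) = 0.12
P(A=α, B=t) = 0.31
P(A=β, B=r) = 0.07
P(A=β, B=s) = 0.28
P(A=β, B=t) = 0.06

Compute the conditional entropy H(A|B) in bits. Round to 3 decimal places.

0.793 bits

Chain rule: H(A|B) = H(A,B) − H(B).
Marginals: p(A) = (0.5900, 0.4100), p(B) = (0.2300, 0.4000, 0.3700).
H(A,B) = 2.3402 bits; H(B) = 1.5472 bits.
H(A|B) = 2.3402 − 1.5472 = 0.793 bits.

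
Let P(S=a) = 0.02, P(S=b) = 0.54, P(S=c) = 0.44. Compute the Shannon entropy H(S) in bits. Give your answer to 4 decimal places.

1.1141 bits

H(S) = −Σ p·log₂ p.
  −(0.02)·log₂(0.02) = 0.11288
  −(0.54)·log₂(0.54) = 0.48004
  −(0.44)·log₂(0.44) = 0.52115
Sum: 0.11288 + 0.48004 + 0.52115 = 1.1141 bits.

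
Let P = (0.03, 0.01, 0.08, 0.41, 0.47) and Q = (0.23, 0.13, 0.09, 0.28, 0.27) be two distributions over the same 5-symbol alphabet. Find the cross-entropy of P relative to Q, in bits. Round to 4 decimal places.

H(P,Q) = −Σ p·log₂ q.
  −0.03·log₂(0.23) = 0.06361
  −0.01·log₂(0.13) = 0.02943
  −0.08·log₂(0.09) = 0.27791
  −0.41·log₂(0.28) = 0.75297
  −0.47·log₂(0.27) = 0.88782
H(P,Q) = 2.0117 bits.

2.0117 bits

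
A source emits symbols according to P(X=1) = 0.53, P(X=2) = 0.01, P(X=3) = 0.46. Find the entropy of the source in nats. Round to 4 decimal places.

0.7397 nats

H(X) = −Σ p·ln p.
  −(0.53)·ln(0.53) = 0.33649
  −(0.01)·ln(0.01) = 0.04605
  −(0.46)·ln(0.46) = 0.35720
Sum: 0.33649 + 0.04605 + 0.35720 = 0.7397 nats.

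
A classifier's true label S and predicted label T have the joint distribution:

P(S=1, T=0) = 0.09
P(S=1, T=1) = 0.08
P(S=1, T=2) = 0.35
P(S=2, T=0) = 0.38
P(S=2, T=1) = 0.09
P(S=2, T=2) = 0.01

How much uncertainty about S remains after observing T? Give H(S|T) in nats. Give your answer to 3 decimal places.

Chain rule: H(S|T) = H(S,T) − H(T).
Marginals: p(S) = (0.5200, 0.4800), p(T) = (0.4700, 0.1700, 0.3600).
H(S,T) = 1.4167 nats; H(T) = 1.0239 nats.
H(S|T) = 1.4167 − 1.0239 = 0.393 nats.

0.393 nats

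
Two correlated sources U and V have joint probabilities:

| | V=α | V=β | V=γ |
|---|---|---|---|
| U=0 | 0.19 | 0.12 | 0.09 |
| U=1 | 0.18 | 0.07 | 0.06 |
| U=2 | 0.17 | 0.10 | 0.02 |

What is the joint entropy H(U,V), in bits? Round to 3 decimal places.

2.972 bits

H(U,V) = −Σ p(x,y)·log₂ p(x,y) over all 9 cells.
  cell (0,α): −0.19·log₂0.19 = 0.4552
  cell (0,β): −0.12·log₂0.12 = 0.3671
  cell (0,γ): −0.09·log₂0.09 = 0.3127
  cell (1,α): −0.18·log₂0.18 = 0.4453
  cell (1,β): −0.07·log₂0.07 = 0.2686
  cell (1,γ): −0.06·log₂0.06 = 0.2435
  cell (2,α): −0.17·log₂0.17 = 0.4346
  cell (2,β): −0.10·log₂0.10 = 0.3322
  cell (2,γ): −0.02·log₂0.02 = 0.1129
Sum = 2.972 bits.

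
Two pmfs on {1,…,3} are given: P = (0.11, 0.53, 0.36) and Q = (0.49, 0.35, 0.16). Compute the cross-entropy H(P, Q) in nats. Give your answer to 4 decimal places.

H(P,Q) = −Σ p·ln q.
  −0.11·ln(0.49) = 0.07847
  −0.53·ln(0.35) = 0.55641
  −0.36·ln(0.16) = 0.65973
H(P,Q) = 1.2946 nats.

1.2946 nats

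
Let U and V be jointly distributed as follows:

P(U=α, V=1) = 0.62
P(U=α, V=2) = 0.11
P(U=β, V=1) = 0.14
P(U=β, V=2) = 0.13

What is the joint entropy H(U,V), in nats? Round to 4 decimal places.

1.0797 nats

H(U,V) = −Σ p(x,y)·ln p(x,y) over all 4 cells.
  cell (α,1): −0.62·ln0.62 = 0.29638
  cell (α,2): −0.11·ln0.11 = 0.24280
  cell (β,1): −0.14·ln0.14 = 0.27526
  cell (β,2): −0.13·ln0.13 = 0.26523
Sum = 1.0797 nats.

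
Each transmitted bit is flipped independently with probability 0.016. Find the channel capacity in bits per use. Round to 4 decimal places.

0.8816 bits

Binary symmetric channel: C = 1 − h₂(ε) where h₂ is the binary entropy function.
h₂(0.016) = −0.016·log₂0.016 − 0.984·log₂0.984 = 0.1184.
C = 1 − 0.1184 = 0.8816 bits per channel use.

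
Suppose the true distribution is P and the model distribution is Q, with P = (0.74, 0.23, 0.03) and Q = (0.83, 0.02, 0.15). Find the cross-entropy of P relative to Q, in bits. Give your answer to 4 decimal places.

H(P,Q) = −Σ p·log₂ q.
  −0.74·log₂(0.83) = 0.19892
  −0.23·log₂(0.02) = 1.29809
  −0.03·log₂(0.15) = 0.08211
H(P,Q) = 1.5791 bits.

1.5791 bits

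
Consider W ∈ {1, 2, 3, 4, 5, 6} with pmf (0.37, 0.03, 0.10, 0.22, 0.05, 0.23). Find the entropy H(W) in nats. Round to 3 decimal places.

1.524 nats

H(W) = −Σ p·ln p.
  −(0.37)·ln(0.37) = 0.3679
  −(0.03)·ln(0.03) = 0.1052
  −(0.10)·ln(0.10) = 0.2303
  −(0.22)·ln(0.22) = 0.3331
  −(0.05)·ln(0.05) = 0.1498
  −(0.23)·ln(0.23) = 0.3380
Sum: 0.3679 + 0.1052 + 0.2303 + 0.3331 + 0.1498 + 0.3380 = 1.524 nats.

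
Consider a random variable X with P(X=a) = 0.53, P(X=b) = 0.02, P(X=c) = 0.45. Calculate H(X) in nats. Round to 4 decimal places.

H(X) = −Σ p·ln p.
  −(0.53)·ln(0.53) = 0.33649
  −(0.02)·ln(0.02) = 0.07824
  −(0.45)·ln(0.45) = 0.35933
Sum: 0.33649 + 0.07824 + 0.35933 = 0.7741 nats.

0.7741 nats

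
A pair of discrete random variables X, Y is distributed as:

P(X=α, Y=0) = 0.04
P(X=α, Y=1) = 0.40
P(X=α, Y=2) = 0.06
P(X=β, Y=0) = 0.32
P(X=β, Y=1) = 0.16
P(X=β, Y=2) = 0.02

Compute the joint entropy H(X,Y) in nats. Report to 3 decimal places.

H(X,Y) = −Σ p(x,y)·ln p(x,y) over all 6 cells.
  cell (α,0): −0.04·ln0.04 = 0.1288
  cell (α,1): −0.40·ln0.40 = 0.3665
  cell (α,2): −0.06·ln0.06 = 0.1688
  cell (β,0): −0.32·ln0.32 = 0.3646
  cell (β,1): −0.16·ln0.16 = 0.2932
  cell (β,2): −0.02·ln0.02 = 0.0782
Sum = 1.400 nats.

1.400 nats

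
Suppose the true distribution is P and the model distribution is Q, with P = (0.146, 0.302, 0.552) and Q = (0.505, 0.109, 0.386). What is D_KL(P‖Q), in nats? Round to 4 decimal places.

0.3240 nats

D(P‖Q) = Σ p·ln(p/q).
  0.146·ln(0.146/0.505) = -0.18118
  0.302·ln(0.302/0.109) = 0.30776
  0.552·ln(0.552/0.386) = 0.19746
D(P‖Q) = 0.3240 nats.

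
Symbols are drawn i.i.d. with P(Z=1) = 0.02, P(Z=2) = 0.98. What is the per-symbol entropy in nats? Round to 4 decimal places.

0.0980 nats

H(Z) = −Σ p·ln p.
  −(0.02)·ln(0.02) = 0.07824
  −(0.98)·ln(0.98) = 0.01980
Sum: 0.07824 + 0.01980 = 0.0980 nats.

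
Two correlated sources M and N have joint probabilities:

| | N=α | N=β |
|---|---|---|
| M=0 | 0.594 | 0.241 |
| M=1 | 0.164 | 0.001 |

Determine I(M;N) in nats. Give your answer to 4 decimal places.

Marginals: p(M) = (0.8350, 0.1650), p(N) = (0.7580, 0.2420).
I(M;N) = Σ p(x,y)·ln[p(x,y)/(p(x)p(y))].
  (0,α): 0.594·ln(0.9385) = -0.03771
  (0,β): 0.241·ln(1.1927) = 0.04246
  (1,α): 0.164·ln(1.3113) = 0.04444
  (1,β): 0.001·ln(0.0250) = -0.00369
Sum = 0.0455 nats.

0.0455 nats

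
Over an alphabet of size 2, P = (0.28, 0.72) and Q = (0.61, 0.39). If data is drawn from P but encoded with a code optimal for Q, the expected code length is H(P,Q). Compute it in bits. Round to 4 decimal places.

H(P,Q) = −Σ p·log₂ q.
  −0.28·log₂(0.61) = 0.19967
  −0.72·log₂(0.39) = 0.97809
H(P,Q) = 1.1778 bits.

1.1778 bits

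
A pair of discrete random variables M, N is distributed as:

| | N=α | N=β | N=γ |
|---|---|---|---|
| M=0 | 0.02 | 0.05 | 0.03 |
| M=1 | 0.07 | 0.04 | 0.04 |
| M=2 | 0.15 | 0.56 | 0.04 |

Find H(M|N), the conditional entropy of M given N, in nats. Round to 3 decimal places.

0.650 nats

Marginals: p(M) = (0.1000, 0.1500, 0.7500), p(N) = (0.2400, 0.6500, 0.1100).
H(M|N) = Σ p(N) · H(M|N=·).
  N=α: p=0.2400, H(M|N=α) = 0.8602
  N=β: p=0.6500, H(M|N=β) = 0.4973
  N=γ: p=0.1100, H(M|N=γ) = 1.0901
Weighted sum = 0.650 nats.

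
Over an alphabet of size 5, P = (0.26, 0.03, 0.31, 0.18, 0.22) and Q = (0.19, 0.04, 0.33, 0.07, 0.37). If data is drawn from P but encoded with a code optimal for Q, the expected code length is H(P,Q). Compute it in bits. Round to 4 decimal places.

H(P,Q) = −Σ p·log₂ q.
  −0.26·log₂(0.19) = 0.62294
  −0.03·log₂(0.04) = 0.13932
  −0.31·log₂(0.33) = 0.49583
  −0.18·log₂(0.07) = 0.69057
  −0.22·log₂(0.37) = 0.31557
H(P,Q) = 2.2642 bits.

2.2642 bits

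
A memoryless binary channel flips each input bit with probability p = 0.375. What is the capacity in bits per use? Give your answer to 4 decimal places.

0.0456 bits

Binary symmetric channel: C = 1 − h₂(ε) where h₂ is the binary entropy function.
h₂(0.375) = −0.375·log₂0.375 − 0.625·log₂0.625 = 0.9544.
C = 1 − 0.9544 = 0.0456 bits per channel use.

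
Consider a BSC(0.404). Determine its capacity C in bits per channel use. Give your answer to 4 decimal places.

Binary symmetric channel: C = 1 − h₂(ε) where h₂ is the binary entropy function.
h₂(0.404) = −0.404·log₂0.404 − 0.596·log₂0.596 = 0.9732.
C = 1 − 0.9732 = 0.0268 bits per channel use.

0.0268 bits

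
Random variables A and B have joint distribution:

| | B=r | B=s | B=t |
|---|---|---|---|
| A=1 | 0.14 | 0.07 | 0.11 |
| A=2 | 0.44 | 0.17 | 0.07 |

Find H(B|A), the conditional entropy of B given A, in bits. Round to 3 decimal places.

Marginals: p(A) = (0.3200, 0.6800), p(B) = (0.5800, 0.2400, 0.1800).
H(B|A) = Σ p(A) · H(B|A=·).
  A=1: p=0.3200, H(B|A=1) = 1.5310
  A=2: p=0.6800, H(B|A=2) = 1.2440
Weighted sum = 1.336 bits.

1.336 bits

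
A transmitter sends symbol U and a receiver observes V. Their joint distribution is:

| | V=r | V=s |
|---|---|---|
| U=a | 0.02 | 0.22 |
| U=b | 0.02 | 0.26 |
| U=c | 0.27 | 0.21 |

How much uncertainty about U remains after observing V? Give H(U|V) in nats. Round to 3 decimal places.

0.902 nats

Marginals: p(U) = (0.2400, 0.2800, 0.4800), p(V) = (0.3100, 0.6900).
H(U|V) = Σ p(V) · H(U|V=·).
  V=r: p=0.3100, H(U|V=r) = 0.4740
  V=s: p=0.6900, H(U|V=s) = 1.0943
Weighted sum = 0.902 nats.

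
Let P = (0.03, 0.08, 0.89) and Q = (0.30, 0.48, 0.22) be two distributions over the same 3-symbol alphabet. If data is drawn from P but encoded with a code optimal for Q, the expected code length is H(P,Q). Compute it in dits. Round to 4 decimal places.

H(P,Q) = −Σ p·log₁₀ q.
  −0.03·log₁₀(0.30) = 0.01569
  −0.08·log₁₀(0.48) = 0.02550
  −0.89·log₁₀(0.22) = 0.58524
H(P,Q) = 0.6264 dits.

0.6264 dits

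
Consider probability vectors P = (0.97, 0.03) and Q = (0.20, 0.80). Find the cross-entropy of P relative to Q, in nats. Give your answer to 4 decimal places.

H(P,Q) = −Σ p·ln q.
  −0.97·ln(0.20) = 1.56115
  −0.03·ln(0.80) = 0.00669
H(P,Q) = 1.5678 nats.

1.5678 nats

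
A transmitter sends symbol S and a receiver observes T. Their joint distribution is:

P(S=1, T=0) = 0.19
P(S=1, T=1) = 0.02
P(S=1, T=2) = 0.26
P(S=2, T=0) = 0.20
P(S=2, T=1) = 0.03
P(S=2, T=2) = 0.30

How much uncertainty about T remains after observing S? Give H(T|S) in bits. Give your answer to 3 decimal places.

1.213 bits

Chain rule: H(T|S) = H(S,T) − H(S).
Marginals: p(S) = (0.4700, 0.5300), p(T) = (0.3900, 0.0500, 0.5600).
H(S,T) = 2.2106 bits; H(S) = 0.9974 bits.
H(T|S) = 2.2106 − 0.9974 = 1.213 bits.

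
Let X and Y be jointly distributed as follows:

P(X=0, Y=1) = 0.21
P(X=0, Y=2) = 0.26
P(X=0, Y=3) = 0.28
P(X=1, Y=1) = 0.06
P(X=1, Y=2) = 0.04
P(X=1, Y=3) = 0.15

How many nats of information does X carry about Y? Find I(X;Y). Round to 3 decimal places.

0.023 nats

Marginals: p(X) = (0.7500, 0.2500), p(Y) = (0.2700, 0.3000, 0.4300).
I(X;Y) = H(X) + H(Y) − H(X,Y).
H(X) = 0.5623, H(Y) = 1.0776, H(X,Y) = 1.6165.
I(X;Y) = 0.5623 + 1.0776 − 1.6165 = 0.023 nats.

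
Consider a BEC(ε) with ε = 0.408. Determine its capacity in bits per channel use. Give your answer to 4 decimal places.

0.5920 bits

Binary erasure channel: capacity C = 1 − ε.
C = 1 − 0.408 = 0.5920 bits per channel use.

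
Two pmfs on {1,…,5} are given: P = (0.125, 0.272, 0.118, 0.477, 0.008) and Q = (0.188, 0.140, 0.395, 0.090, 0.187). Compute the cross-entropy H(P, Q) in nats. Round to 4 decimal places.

H(P,Q) = −Σ p·ln q.
  −0.125·ln(0.188) = 0.20891
  −0.272·ln(0.140) = 0.53478
  −0.118·ln(0.395) = 0.10961
  −0.477·ln(0.090) = 1.14859
  −0.008·ln(0.187) = 0.01341
H(P,Q) = 2.0153 nats.

2.0153 nats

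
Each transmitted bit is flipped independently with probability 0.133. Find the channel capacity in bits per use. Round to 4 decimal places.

0.4344 bits

Binary symmetric channel: C = 1 − h₂(ε) where h₂ is the binary entropy function.
h₂(0.133) = −0.133·log₂0.133 − 0.867·log₂0.867 = 0.5656.
C = 1 − 0.5656 = 0.4344 bits per channel use.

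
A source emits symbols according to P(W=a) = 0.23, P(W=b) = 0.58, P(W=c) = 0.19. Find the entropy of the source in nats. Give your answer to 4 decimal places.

H(W) = −Σ p·ln p.
  −(0.23)·ln(0.23) = 0.33803
  −(0.58)·ln(0.58) = 0.31594
  −(0.19)·ln(0.19) = 0.31554
Sum: 0.33803 + 0.31594 + 0.31554 = 0.9695 nats.

0.9695 nats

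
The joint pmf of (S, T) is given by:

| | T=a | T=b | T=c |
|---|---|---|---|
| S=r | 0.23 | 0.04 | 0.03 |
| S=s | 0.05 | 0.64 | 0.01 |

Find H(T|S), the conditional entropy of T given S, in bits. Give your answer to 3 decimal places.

0.639 bits

Chain rule: H(T|S) = H(S,T) − H(S).
Marginals: p(S) = (0.3000, 0.7000), p(T) = (0.2800, 0.6800, 0.0400).
H(S,T) = 1.5198 bits; H(S) = 0.8813 bits.
H(T|S) = 1.5198 − 0.8813 = 0.639 bits.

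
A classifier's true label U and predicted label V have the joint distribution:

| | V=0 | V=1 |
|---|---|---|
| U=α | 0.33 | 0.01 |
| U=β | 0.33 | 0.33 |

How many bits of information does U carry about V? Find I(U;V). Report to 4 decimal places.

Marginals: p(U) = (0.3400, 0.6600), p(V) = (0.6600, 0.3400).
I(U;V) = Σ p(x,y)·log₂[p(x,y)/(p(x)p(y))].
  (α,0): 0.33·log₂(1.4706) = 0.18361
  (α,1): 0.01·log₂(0.0865) = -0.03531
  (β,0): 0.33·log₂(0.7576) = -0.13218
  (β,1): 0.33·log₂(1.4706) = 0.18361
Sum = 0.1997 bits.

0.1997 bits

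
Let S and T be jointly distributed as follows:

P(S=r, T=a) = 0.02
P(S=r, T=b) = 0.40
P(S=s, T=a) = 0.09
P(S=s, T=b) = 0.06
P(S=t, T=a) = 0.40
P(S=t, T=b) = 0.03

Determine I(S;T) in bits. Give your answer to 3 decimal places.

0.581 bits

Marginals: p(S) = (0.4200, 0.1500, 0.4300), p(T) = (0.5100, 0.4900).
I(S;T) = Σ p(x,y)·log₂[p(x,y)/(p(x)p(y))].
  (r,a): 0.02·log₂(0.0934) = -0.0684
  (r,b): 0.40·log₂(1.9436) = 0.3835
  (s,a): 0.09·log₂(1.1765) = 0.0211
  (s,b): 0.06·log₂(0.8163) = -0.0176
  (t,a): 0.40·log₂(1.8240) = 0.3468
  (t,b): 0.03·log₂(0.1424) = -0.0844
Sum = 0.581 bits.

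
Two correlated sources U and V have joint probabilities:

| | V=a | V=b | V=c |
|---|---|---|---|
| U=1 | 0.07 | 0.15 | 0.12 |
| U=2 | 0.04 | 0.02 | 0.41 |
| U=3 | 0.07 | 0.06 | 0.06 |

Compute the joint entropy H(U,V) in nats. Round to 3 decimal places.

H(U,V) = −Σ p(x,y)·ln p(x,y) over all 9 cells.
  cell (1,a): −0.07·ln0.07 = 0.1861
  cell (1,b): −0.15·ln0.15 = 0.2846
  cell (1,c): −0.12·ln0.12 = 0.2544
  cell (2,a): −0.04·ln0.04 = 0.1288
  cell (2,b): −0.02·ln0.02 = 0.0782
  cell (2,c): −0.41·ln0.41 = 0.3656
  cell (3,a): −0.07·ln0.07 = 0.1861
  cell (3,b): −0.06·ln0.06 = 0.1688
  cell (3,c): −0.06·ln0.06 = 0.1688
Sum = 1.821 nats.

1.821 nats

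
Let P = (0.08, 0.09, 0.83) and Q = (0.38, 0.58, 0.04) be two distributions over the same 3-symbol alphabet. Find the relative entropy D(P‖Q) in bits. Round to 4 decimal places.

3.2095 bits

D(P‖Q) = Σ p·log₂(p/q).
  0.08·log₂(0.08/0.38) = -0.17983
  0.09·log₂(0.09/0.58) = -0.24193
  0.83·log₂(0.83/0.04) = 3.63128
D(P‖Q) = 3.2095 bits.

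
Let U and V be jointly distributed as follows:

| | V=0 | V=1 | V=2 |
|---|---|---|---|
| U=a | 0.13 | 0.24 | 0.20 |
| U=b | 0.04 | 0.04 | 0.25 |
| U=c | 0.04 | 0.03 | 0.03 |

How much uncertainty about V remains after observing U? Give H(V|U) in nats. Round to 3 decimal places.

Chain rule: H(V|U) = H(U,V) − H(U).
Marginals: p(U) = (0.5700, 0.3300, 0.1000), p(V) = (0.2100, 0.3100, 0.4800).
H(U,V) = 1.8729 nats; H(U) = 0.9165 nats.
H(V|U) = 1.8729 − 0.9165 = 0.956 nats.

0.956 nats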